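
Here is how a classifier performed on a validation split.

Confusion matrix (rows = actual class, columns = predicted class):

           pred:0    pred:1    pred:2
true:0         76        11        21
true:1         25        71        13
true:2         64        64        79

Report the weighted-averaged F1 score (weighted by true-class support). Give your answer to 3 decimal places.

Per-class F1 score (2·TP/(2·TP+FP+FN)):
  0: TP=76, FP=25+64=89, FN=11+21=32 → 152/273 = 0.5568
  1: TP=71, FP=11+64=75, FN=25+13=38 → 142/255 = 0.5569
  2: TP=79, FP=21+13=34, FN=64+64=128 → 158/320 = 0.4938
Weighted-F1 score = Σ (supportᵢ/N)·F1 scoreᵢ with N=424: (108/424)·0.5568 + (109/424)·0.5569 + (207/424)·0.4938 = 0.526

0.526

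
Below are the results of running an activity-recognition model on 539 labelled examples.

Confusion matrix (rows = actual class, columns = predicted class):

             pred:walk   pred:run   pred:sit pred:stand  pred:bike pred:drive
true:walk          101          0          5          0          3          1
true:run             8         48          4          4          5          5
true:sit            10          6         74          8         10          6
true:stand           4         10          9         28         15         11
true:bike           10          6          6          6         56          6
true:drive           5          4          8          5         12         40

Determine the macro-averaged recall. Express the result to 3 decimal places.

Per-class recall (TP/(TP+FN)):
  walk: TP=101, FN=0+5+0+3+1=9 → 101/110 = 0.9182
  run: TP=48, FN=8+4+4+5+5=26 → 48/74 = 0.6486
  sit: TP=74, FN=10+6+8+10+6=40 → 74/114 = 0.6491
  stand: TP=28, FN=4+10+9+15+11=49 → 28/77 = 0.3636
  bike: TP=56, FN=10+6+6+6+6=34 → 56/90 = 0.6222
  drive: TP=40, FN=5+4+8+5+12=34 → 40/74 = 0.5405
Macro-recall = mean = (0.9182 + 0.6486 + 0.6491 + 0.3636 + 0.6222 + 0.5405) / 6 = 0.624

0.624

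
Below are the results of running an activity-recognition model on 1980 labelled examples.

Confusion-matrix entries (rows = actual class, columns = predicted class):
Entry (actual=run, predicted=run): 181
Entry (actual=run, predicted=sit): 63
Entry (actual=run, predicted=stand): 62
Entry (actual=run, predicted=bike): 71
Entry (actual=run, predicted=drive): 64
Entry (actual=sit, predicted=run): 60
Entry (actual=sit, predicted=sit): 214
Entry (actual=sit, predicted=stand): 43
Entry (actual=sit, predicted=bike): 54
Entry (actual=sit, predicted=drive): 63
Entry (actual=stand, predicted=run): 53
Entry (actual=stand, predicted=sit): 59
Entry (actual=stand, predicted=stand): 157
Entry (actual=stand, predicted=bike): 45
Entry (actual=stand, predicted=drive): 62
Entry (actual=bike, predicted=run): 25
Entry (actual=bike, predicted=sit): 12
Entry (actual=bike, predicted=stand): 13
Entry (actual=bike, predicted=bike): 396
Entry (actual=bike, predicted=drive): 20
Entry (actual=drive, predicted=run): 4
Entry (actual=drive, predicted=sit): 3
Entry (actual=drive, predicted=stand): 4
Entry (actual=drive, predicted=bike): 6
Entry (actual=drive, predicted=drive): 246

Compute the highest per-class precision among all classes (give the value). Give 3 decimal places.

Per-class precision (TP/(TP+FP)):
  run: TP=181, FP=60+53+25+4=142 → 181/323 = 0.5604
  sit: TP=214, FP=63+59+12+3=137 → 214/351 = 0.6097
  stand: TP=157, FP=62+43+13+4=122 → 157/279 = 0.5627
  bike: TP=396, FP=71+54+45+6=176 → 396/572 = 0.6923
  drive: TP=246, FP=64+63+62+20=209 → 246/455 = 0.5407
Highest is class 'bike' with precision = 0.692.

0.692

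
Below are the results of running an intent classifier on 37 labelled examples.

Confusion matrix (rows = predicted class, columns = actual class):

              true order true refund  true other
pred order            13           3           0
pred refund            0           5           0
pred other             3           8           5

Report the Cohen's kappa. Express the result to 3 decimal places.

0.456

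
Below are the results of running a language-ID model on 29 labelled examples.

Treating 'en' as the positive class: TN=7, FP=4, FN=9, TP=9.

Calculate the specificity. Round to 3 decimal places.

Specificity = TN/(TN+FP) = 7/(7+4) = 0.636

0.636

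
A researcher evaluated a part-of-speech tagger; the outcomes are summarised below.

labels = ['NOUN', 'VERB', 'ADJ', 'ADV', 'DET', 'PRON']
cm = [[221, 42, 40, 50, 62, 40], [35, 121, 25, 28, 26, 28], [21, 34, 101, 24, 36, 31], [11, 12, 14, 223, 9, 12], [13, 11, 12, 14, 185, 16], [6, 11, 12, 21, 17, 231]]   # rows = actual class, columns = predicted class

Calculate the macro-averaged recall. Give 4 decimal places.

0.6101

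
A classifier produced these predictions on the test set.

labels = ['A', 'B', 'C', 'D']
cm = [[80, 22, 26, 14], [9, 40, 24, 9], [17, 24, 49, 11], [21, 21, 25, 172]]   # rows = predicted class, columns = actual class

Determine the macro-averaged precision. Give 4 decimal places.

Per-class precision (TP/(TP+FP)):
  A: TP=80, FP=22+26+14=62 → 80/142 = 0.56338
  B: TP=40, FP=9+24+9=42 → 40/82 = 0.48780
  C: TP=49, FP=17+24+11=52 → 49/101 = 0.48515
  D: TP=172, FP=21+21+25=67 → 172/239 = 0.71967
Macro-precision = mean = (0.56338 + 0.48780 + 0.48515 + 0.71967) / 4 = 0.5640

0.5640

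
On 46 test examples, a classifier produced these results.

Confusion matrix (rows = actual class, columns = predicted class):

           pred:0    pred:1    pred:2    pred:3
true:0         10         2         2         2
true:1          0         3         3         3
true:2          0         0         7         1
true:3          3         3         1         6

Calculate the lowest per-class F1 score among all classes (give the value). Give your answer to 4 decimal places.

0.3529

Per-class F1 score (2·TP/(2·TP+FP+FN)):
  0: TP=10, FP=0+0+3=3, FN=2+2+2=6 → 20/29 = 0.68966
  1: TP=3, FP=2+0+3=5, FN=0+3+3=6 → 6/17 = 0.35294
  2: TP=7, FP=2+3+1=6, FN=0+0+1=1 → 14/21 = 0.66667
  3: TP=6, FP=2+3+1=6, FN=3+3+1=7 → 12/25 = 0.48000
Lowest is class '1' with F1 score = 0.3529.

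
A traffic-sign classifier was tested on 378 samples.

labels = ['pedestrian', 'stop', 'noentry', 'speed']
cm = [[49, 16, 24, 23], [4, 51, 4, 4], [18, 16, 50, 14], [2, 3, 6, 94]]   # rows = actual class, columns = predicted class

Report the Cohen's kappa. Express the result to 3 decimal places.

Observed agreement pₒ = trace/N = 244/378 = 0.6455
Expected agreement pₑ = Σ (rowᵢ·colᵢ)/N² = (112·73 + 63·86 + 98·84 + 105·135)/378² = 0.2520
κ = (pₒ − pₑ)/(1 − pₑ) = (0.6455 − 0.2520)/(1 − 0.2520) = 0.526

0.526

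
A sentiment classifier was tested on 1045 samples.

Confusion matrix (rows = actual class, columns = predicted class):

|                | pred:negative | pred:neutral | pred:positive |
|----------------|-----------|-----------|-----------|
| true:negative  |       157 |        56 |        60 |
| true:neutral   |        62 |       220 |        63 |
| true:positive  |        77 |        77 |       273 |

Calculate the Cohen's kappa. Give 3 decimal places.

0.427

Observed agreement pₒ = trace/N = 650/1045 = 0.6220
Expected agreement pₑ = Σ (rowᵢ·colᵢ)/N² = (273·296 + 345·353 + 427·396)/1045² = 0.3404
κ = (pₒ − pₑ)/(1 − pₑ) = (0.6220 − 0.3404)/(1 − 0.3404) = 0.427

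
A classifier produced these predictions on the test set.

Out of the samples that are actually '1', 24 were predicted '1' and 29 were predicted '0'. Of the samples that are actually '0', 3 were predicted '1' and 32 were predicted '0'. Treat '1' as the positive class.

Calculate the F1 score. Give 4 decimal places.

0.6000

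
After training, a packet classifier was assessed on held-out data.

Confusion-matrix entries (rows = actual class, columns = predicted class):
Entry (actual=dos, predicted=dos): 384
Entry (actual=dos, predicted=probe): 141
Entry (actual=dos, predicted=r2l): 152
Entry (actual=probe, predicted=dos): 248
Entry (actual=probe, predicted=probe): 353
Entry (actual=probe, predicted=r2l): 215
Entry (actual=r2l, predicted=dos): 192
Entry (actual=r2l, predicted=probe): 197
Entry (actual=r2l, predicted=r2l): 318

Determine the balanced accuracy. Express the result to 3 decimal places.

0.483

Balanced accuracy = mean of per-class recall.
  dos: recall = 384/677 = 0.5672
  probe: recall = 353/816 = 0.4326
  r2l: recall = 318/707 = 0.4498
Mean = (0.5672 + 0.4326 + 0.4498) / 3 = 0.483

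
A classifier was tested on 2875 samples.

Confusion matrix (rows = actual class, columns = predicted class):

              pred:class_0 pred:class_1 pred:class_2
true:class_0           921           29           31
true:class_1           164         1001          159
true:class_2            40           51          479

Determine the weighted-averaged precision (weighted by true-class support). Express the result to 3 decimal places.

Per-class precision (TP/(TP+FP)):
  class_0: TP=921, FP=164+40=204 → 921/1125 = 0.8187
  class_1: TP=1001, FP=29+51=80 → 1001/1081 = 0.9260
  class_2: TP=479, FP=31+159=190 → 479/669 = 0.7160
Weighted-precision = Σ (supportᵢ/N)·precisionᵢ with N=2875: (981/2875)·0.8187 + (1324/2875)·0.9260 + (570/2875)·0.7160 = 0.848

0.848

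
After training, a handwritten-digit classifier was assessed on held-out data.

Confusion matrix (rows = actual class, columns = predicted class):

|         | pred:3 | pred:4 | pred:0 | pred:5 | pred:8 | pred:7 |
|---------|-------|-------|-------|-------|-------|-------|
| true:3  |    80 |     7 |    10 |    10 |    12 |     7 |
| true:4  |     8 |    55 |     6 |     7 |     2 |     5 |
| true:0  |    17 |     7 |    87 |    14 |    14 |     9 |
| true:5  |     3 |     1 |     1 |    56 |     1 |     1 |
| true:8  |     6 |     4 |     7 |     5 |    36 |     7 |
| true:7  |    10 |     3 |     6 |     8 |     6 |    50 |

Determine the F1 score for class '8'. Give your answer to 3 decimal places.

0.529

One-vs-rest for '8': TP = diagonal; FP = other classes predicted '8'; FN = '8' predicted as other.
F1 score = 2·TP/(2·TP+FP+FN).
8: TP=36, FP=12+2+14+1+6=35, FN=6+4+7+5+7=29 → 72/136 = 0.5294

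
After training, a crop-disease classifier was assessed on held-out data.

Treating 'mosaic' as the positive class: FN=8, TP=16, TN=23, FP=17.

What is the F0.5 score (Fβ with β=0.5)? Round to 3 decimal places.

Fβ = (1+β²)·TP / ((1+β²)·TP + β²·FN + FP), with β²=1/4
= 1.25·16 / (1.25·16 + 0.25·8 + 17) = 0.513

0.513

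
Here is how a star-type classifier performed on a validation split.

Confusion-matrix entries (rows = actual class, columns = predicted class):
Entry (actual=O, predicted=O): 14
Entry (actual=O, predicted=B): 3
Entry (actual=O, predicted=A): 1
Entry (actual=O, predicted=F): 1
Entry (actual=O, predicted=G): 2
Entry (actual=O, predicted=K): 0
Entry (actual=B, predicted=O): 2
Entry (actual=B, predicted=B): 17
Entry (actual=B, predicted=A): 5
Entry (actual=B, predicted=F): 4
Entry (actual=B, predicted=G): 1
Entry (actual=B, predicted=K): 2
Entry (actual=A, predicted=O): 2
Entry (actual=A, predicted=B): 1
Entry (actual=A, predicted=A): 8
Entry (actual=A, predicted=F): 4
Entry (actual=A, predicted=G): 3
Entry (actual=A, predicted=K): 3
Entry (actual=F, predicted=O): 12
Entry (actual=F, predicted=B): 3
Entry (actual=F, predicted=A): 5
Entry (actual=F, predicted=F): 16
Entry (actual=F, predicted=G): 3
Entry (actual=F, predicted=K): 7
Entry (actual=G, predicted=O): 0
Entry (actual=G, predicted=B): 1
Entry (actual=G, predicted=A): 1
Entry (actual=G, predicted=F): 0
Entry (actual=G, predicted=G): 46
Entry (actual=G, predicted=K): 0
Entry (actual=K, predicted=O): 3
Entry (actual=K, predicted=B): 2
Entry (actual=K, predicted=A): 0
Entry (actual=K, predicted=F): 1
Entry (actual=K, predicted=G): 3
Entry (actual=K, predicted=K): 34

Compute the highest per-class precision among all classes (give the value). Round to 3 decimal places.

Per-class precision (TP/(TP+FP)):
  O: TP=14, FP=2+2+12+0+3=19 → 14/33 = 0.4242
  B: TP=17, FP=3+1+3+1+2=10 → 17/27 = 0.6296
  A: TP=8, FP=1+5+5+1+0=12 → 8/20 = 0.4000
  F: TP=16, FP=1+4+4+0+1=10 → 16/26 = 0.6154
  G: TP=46, FP=2+1+3+3+3=12 → 46/58 = 0.7931
  K: TP=34, FP=0+2+3+7+0=12 → 34/46 = 0.7391
Highest is class 'G' with precision = 0.793.

0.793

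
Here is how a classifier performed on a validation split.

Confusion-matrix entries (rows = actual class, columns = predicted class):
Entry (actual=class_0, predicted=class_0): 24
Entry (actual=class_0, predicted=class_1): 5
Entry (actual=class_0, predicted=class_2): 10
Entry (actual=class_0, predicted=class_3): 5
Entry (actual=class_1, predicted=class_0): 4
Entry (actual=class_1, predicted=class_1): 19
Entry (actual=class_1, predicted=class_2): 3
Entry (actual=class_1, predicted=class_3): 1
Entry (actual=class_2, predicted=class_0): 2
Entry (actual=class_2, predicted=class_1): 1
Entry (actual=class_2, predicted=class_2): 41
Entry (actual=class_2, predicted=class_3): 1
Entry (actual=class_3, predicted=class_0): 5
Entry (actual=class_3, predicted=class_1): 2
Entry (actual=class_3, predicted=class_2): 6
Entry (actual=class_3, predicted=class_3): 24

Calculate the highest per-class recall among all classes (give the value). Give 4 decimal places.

Per-class recall (TP/(TP+FN)):
  class_0: TP=24, FN=5+10+5=20 → 24/44 = 0.54545
  class_1: TP=19, FN=4+3+1=8 → 19/27 = 0.70370
  class_2: TP=41, FN=2+1+1=4 → 41/45 = 0.91111
  class_3: TP=24, FN=5+2+6=13 → 24/37 = 0.64865
Highest is class 'class_2' with recall = 0.9111.

0.9111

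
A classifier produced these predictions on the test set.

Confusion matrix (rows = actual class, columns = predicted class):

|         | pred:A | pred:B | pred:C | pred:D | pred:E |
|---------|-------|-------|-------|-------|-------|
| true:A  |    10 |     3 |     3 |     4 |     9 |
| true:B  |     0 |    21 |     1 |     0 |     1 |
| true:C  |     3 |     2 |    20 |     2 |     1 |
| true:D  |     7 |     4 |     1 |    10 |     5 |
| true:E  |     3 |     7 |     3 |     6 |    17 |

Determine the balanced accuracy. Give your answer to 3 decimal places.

0.563

Balanced accuracy = mean of per-class recall.
  A: recall = 10/29 = 0.3448
  B: recall = 21/23 = 0.9130
  C: recall = 20/28 = 0.7143
  D: recall = 10/27 = 0.3704
  E: recall = 17/36 = 0.4722
Mean = (0.3448 + 0.9130 + 0.7143 + 0.3704 + 0.4722) / 5 = 0.563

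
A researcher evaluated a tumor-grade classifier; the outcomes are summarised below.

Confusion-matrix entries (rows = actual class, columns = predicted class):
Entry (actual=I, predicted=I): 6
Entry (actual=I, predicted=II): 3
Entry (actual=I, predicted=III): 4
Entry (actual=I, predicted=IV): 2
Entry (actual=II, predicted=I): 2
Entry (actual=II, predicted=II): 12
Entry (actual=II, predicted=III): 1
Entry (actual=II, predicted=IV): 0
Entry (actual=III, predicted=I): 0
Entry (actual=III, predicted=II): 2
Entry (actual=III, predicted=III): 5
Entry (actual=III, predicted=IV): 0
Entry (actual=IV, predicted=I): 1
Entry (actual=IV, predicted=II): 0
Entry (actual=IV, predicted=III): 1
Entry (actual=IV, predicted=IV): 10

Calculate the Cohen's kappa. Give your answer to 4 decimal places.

Observed agreement pₒ = trace/N = 33/49 = 0.67347
Expected agreement pₑ = Σ (rowᵢ·colᵢ)/N² = (15·9 + 15·17 + 7·11 + 12·12)/49² = 0.25448
κ = (pₒ − pₑ)/(1 − pₑ) = (0.67347 − 0.25448)/(1 − 0.25448) = 0.5620

0.5620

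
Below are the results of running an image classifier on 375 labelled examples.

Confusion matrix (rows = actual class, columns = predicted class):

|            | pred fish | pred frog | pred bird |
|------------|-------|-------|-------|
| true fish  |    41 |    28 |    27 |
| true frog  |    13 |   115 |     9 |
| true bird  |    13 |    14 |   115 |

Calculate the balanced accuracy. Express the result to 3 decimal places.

0.692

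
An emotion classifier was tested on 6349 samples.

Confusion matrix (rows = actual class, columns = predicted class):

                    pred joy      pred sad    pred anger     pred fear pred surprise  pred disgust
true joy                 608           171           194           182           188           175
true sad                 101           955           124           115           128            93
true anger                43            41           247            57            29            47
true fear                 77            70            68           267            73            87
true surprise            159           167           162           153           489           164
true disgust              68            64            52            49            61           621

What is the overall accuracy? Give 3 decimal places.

0.502

Accuracy = trace / total = (608+955+247+267+489+621=3187) / 6349 = 3187/6349 = 0.502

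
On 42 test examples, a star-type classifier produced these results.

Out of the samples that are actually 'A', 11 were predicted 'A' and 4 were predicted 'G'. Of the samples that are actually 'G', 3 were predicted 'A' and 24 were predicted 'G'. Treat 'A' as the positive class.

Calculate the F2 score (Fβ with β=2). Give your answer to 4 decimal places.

0.7432

Fβ = (1+β²)·TP / ((1+β²)·TP + β²·FN + FP), with β²=4
= 5·11 / (5·11 + 4·4 + 3) = 0.7432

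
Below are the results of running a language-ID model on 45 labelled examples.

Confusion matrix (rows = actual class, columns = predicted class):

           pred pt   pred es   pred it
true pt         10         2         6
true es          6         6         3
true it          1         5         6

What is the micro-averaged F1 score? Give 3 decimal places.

0.489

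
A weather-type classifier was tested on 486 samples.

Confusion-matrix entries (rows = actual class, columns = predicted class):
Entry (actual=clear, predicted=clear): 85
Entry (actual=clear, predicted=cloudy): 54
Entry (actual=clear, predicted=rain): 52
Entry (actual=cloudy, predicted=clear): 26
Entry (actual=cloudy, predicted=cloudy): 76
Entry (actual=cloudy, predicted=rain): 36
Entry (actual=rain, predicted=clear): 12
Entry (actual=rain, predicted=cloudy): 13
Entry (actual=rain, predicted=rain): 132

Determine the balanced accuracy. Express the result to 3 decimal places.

0.612

Balanced accuracy = mean of per-class recall.
  clear: recall = 85/191 = 0.4450
  cloudy: recall = 76/138 = 0.5507
  rain: recall = 132/157 = 0.8408
Mean = (0.4450 + 0.5507 + 0.8408) / 3 = 0.612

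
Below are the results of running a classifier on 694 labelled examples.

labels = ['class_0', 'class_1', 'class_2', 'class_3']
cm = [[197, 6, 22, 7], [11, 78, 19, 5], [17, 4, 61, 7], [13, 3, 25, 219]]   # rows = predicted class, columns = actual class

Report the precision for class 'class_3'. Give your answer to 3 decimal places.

0.842

Treat 'class_3' as positive and all other classes as negative.
precision = TP/(TP+FP).
class_3: TP=219, FP=13+3+25=41 → 219/260 = 0.8423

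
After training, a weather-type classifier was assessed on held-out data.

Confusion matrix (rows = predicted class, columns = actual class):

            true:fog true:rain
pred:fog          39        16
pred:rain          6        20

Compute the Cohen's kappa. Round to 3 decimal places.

0.434

Observed agreement pₒ = trace/N = 59/81 = 0.7284
Expected agreement pₑ = Σ (rowᵢ·colᵢ)/N² = (45·55 + 36·26)/81² = 0.5199
κ = (pₒ − pₑ)/(1 − pₑ) = (0.7284 − 0.5199)/(1 − 0.5199) = 0.434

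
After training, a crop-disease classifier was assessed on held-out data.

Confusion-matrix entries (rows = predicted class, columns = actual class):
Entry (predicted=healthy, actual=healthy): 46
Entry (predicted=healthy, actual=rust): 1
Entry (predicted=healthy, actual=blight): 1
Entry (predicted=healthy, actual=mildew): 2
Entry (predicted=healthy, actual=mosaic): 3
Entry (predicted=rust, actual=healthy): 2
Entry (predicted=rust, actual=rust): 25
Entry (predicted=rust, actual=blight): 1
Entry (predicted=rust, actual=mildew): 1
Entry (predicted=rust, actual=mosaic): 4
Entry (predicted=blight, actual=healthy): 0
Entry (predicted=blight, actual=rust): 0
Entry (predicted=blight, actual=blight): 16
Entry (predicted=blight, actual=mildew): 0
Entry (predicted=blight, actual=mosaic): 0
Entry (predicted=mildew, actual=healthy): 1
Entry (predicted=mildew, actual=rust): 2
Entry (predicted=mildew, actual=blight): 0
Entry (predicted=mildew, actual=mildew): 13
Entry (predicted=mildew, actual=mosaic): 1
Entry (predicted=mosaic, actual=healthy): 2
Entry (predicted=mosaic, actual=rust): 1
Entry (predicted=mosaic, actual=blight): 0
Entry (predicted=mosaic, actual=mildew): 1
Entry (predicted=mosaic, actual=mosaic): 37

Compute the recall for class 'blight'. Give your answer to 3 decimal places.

0.889

Take TP from the diagonal, FP from the rest of the 'blight' prediction marginal, FN from the rest of the 'blight' actual marginal.
recall = TP/(TP+FN).
blight: TP=16, FN=1+1+0+0=2 → 16/18 = 0.8889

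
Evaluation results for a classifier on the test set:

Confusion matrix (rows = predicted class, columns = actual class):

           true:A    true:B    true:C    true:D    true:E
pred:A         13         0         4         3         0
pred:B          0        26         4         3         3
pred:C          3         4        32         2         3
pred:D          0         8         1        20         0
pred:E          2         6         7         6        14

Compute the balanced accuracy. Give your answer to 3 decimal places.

0.654

Balanced accuracy = mean of per-class recall.
  A: recall = 13/18 = 0.7222
  B: recall = 26/44 = 0.5909
  C: recall = 32/48 = 0.6667
  D: recall = 20/34 = 0.5882
  E: recall = 14/20 = 0.7000
Mean = (0.7222 + 0.5909 + 0.6667 + 0.5882 + 0.7000) / 5 = 0.654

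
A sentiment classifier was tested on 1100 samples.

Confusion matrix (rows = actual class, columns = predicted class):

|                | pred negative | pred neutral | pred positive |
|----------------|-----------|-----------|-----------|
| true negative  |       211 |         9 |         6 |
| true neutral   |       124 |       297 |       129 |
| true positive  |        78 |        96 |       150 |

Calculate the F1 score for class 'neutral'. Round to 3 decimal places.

0.624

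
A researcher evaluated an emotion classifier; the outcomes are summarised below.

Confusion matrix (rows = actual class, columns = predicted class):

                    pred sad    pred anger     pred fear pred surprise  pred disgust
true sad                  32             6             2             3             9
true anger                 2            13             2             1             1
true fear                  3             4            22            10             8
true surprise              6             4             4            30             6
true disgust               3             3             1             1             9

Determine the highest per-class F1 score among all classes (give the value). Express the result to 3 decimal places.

Per-class F1 score (2·TP/(2·TP+FP+FN)):
  sad: TP=32, FP=2+3+6+3=14, FN=6+2+3+9=20 → 64/98 = 0.6531
  anger: TP=13, FP=6+4+4+3=17, FN=2+2+1+1=6 → 26/49 = 0.5306
  fear: TP=22, FP=2+2+4+1=9, FN=3+4+10+8=25 → 44/78 = 0.5641
  surprise: TP=30, FP=3+1+10+1=15, FN=6+4+4+6=20 → 60/95 = 0.6316
  disgust: TP=9, FP=9+1+8+6=24, FN=3+3+1+1=8 → 18/50 = 0.3600
Highest is class 'sad' with F1 score = 0.653.

0.653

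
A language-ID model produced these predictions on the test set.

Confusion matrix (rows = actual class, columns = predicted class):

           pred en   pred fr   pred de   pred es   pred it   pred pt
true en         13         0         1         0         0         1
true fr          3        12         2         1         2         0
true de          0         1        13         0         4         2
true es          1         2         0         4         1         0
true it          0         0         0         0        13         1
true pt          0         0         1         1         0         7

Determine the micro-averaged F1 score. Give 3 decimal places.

Micro-averaging pools counts across classes: ΣTP=62, ΣFP=24, ΣFN=24.
Micro-F1 score = 2·TP/(2·TP+FP+FN) on pooled counts = 0.721 (equals overall accuracy in single-label multiclass).

0.721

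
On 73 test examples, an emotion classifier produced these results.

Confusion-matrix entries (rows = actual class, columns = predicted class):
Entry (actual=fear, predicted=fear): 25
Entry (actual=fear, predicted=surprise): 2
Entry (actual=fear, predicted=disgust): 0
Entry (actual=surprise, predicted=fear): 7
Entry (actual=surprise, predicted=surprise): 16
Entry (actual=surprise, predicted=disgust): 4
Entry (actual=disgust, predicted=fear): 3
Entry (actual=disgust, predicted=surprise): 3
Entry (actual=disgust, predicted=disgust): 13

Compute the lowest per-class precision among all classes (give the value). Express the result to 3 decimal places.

Per-class precision (TP/(TP+FP)):
  fear: TP=25, FP=7+3=10 → 25/35 = 0.7143
  surprise: TP=16, FP=2+3=5 → 16/21 = 0.7619
  disgust: TP=13, FP=0+4=4 → 13/17 = 0.7647
Lowest is class 'fear' with precision = 0.714.

0.714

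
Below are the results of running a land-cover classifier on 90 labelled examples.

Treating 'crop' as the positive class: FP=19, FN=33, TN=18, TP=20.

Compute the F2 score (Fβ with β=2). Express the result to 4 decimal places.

0.3984

Fβ = (1+β²)·TP / ((1+β²)·TP + β²·FN + FP), with β²=4
= 5·20 / (5·20 + 4·33 + 19) = 0.3984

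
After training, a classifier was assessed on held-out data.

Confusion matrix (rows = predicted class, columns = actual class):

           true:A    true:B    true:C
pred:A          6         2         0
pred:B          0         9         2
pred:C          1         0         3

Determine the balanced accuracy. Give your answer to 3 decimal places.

0.758

Balanced accuracy = mean of per-class recall.
  A: recall = 6/7 = 0.8571
  B: recall = 9/11 = 0.8182
  C: recall = 3/5 = 0.6000
Mean = (0.8571 + 0.8182 + 0.6000) / 3 = 0.758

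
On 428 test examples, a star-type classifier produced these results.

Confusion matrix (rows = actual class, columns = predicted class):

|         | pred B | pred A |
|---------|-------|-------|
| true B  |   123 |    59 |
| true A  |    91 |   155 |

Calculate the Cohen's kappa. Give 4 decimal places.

Observed agreement pₒ = trace/N = 278/428 = 0.64953
Expected agreement pₑ = Σ (rowᵢ·colᵢ)/N² = (182·214 + 246·214)/428² = 0.50000
κ = (pₒ − pₑ)/(1 − pₑ) = (0.64953 − 0.50000)/(1 − 0.50000) = 0.2991

0.2991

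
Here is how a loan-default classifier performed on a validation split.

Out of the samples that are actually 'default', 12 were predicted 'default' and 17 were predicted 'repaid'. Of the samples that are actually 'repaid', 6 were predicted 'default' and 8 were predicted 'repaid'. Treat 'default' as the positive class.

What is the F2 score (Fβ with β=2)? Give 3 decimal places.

Fβ = (1+β²)·TP / ((1+β²)·TP + β²·FN + FP), with β²=4
= 5·12 / (5·12 + 4·17 + 6) = 0.448

0.448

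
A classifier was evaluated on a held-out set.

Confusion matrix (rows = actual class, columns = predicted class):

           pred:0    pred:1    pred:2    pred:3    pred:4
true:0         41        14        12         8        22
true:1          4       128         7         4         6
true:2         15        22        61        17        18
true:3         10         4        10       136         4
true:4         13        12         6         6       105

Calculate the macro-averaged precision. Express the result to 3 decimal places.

0.663

Per-class precision (TP/(TP+FP)):
  0: TP=41, FP=4+15+10+13=42 → 41/83 = 0.4940
  1: TP=128, FP=14+22+4+12=52 → 128/180 = 0.7111
  2: TP=61, FP=12+7+10+6=35 → 61/96 = 0.6354
  3: TP=136, FP=8+4+17+6=35 → 136/171 = 0.7953
  4: TP=105, FP=22+6+18+4=50 → 105/155 = 0.6774
Macro-precision = mean = (0.4940 + 0.7111 + 0.6354 + 0.7953 + 0.6774) / 5 = 0.663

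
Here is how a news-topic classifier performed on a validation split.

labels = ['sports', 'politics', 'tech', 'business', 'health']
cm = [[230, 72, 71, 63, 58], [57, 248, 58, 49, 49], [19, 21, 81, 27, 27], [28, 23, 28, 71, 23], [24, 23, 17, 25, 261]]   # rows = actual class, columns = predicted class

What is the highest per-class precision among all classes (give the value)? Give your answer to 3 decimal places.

0.642

Per-class precision (TP/(TP+FP)):
  sports: TP=230, FP=57+19+28+24=128 → 230/358 = 0.6425
  politics: TP=248, FP=72+21+23+23=139 → 248/387 = 0.6408
  tech: TP=81, FP=71+58+28+17=174 → 81/255 = 0.3176
  business: TP=71, FP=63+49+27+25=164 → 71/235 = 0.3021
  health: TP=261, FP=58+49+27+23=157 → 261/418 = 0.6244
Highest is class 'sports' with precision = 0.642.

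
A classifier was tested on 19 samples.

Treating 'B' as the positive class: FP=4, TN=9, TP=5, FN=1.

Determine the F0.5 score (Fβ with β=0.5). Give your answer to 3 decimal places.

0.595

Fβ = (1+β²)·TP / ((1+β²)·TP + β²·FN + FP), with β²=1/4
= 1.25·5 / (1.25·5 + 0.25·1 + 4) = 0.595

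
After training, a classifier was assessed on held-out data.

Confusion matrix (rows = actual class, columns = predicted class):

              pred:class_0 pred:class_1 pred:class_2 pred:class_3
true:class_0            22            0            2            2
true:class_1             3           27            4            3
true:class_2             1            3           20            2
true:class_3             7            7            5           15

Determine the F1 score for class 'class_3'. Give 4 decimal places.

0.5357

One-vs-rest for 'class_3': TP = diagonal; FP = other classes predicted 'class_3'; FN = 'class_3' predicted as other.
F1 score = 2·TP/(2·TP+FP+FN).
class_3: TP=15, FP=2+3+2=7, FN=7+7+5=19 → 30/56 = 0.53571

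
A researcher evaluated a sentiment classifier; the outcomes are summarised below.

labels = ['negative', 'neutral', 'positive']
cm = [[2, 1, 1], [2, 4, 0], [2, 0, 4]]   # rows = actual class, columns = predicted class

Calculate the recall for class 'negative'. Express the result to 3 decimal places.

One-vs-rest for 'negative': TP = diagonal; FP = other classes predicted 'negative'; FN = 'negative' predicted as other.
recall = TP/(TP+FN).
negative: TP=2, FN=1+1=2 → 2/4 = 0.5000

0.500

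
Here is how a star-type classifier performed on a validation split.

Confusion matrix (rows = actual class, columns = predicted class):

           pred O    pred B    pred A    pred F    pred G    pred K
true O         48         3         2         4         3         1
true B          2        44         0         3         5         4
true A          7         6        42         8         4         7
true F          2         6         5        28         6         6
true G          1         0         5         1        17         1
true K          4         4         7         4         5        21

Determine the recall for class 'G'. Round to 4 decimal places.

0.6800

One-vs-rest for 'G': TP = diagonal; FP = other classes predicted 'G'; FN = 'G' predicted as other.
recall = TP/(TP+FN).
G: TP=17, FN=1+0+5+1+1=8 → 17/25 = 0.68000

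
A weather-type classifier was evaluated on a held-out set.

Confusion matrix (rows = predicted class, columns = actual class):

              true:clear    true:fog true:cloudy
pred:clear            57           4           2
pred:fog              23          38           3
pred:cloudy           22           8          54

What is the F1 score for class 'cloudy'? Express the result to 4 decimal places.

0.7552

Take TP from the diagonal, FP from the rest of the 'cloudy' prediction marginal, FN from the rest of the 'cloudy' actual marginal.
F1 score = 2·TP/(2·TP+FP+FN).
cloudy: TP=54, FP=22+8=30, FN=2+3=5 → 108/143 = 0.75524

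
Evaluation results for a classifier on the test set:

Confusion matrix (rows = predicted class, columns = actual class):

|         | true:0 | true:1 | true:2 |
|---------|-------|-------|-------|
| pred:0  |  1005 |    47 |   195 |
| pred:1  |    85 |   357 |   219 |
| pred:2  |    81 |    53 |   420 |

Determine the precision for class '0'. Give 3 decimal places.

0.806

Treat '0' as positive and all other classes as negative.
precision = TP/(TP+FP).
0: TP=1005, FP=47+195=242 → 1005/1247 = 0.8059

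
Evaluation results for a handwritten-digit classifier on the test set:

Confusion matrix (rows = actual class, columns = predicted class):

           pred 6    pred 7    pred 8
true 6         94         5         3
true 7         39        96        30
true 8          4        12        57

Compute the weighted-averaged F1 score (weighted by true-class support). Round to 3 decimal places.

0.721

Per-class F1 score (2·TP/(2·TP+FP+FN)):
  6: TP=94, FP=39+4=43, FN=5+3=8 → 188/239 = 0.7866
  7: TP=96, FP=5+12=17, FN=39+30=69 → 192/278 = 0.6906
  8: TP=57, FP=3+30=33, FN=4+12=16 → 114/163 = 0.6994
Weighted-F1 score = Σ (supportᵢ/N)·F1 scoreᵢ with N=340: (102/340)·0.7866 + (165/340)·0.6906 + (73/340)·0.6994 = 0.721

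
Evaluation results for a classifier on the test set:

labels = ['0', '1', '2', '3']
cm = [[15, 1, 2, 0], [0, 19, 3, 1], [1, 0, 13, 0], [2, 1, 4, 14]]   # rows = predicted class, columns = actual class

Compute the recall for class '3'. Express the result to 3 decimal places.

One-vs-rest for '3': TP = diagonal; FP = other classes predicted '3'; FN = '3' predicted as other.
recall = TP/(TP+FN).
3: TP=14, FN=0+1+0=1 → 14/15 = 0.9333

0.933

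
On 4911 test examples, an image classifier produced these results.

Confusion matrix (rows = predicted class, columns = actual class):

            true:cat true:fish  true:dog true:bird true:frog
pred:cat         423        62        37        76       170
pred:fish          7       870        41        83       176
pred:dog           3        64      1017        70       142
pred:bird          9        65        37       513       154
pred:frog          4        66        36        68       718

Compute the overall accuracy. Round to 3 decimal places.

Accuracy = trace / total = (423+870+1017+513+718=3541) / 4911 = 3541/4911 = 0.721

0.721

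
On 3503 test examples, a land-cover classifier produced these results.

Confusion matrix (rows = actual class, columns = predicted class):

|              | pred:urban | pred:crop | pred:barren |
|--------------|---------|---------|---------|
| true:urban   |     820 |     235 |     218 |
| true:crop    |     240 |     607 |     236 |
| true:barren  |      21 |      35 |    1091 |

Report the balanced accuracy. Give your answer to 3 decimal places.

0.719

Balanced accuracy = mean of per-class recall.
  urban: recall = 820/1273 = 0.6441
  crop: recall = 607/1083 = 0.5605
  barren: recall = 1091/1147 = 0.9512
Mean = (0.6441 + 0.5605 + 0.9512) / 3 = 0.719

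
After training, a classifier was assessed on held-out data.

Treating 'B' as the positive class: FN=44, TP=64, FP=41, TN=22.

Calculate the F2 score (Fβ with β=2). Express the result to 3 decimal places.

0.596

Fβ = (1+β²)·TP / ((1+β²)·TP + β²·FN + FP), with β²=4
= 5·64 / (5·64 + 4·44 + 41) = 0.596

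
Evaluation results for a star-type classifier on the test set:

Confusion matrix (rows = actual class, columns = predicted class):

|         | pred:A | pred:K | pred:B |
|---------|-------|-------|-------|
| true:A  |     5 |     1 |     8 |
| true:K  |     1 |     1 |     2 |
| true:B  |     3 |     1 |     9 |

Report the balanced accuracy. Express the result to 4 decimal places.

0.4332

Balanced accuracy = mean of per-class recall.
  A: recall = 5/14 = 0.35714
  K: recall = 1/4 = 0.25000
  B: recall = 9/13 = 0.69231
Mean = (0.35714 + 0.25000 + 0.69231) / 3 = 0.4332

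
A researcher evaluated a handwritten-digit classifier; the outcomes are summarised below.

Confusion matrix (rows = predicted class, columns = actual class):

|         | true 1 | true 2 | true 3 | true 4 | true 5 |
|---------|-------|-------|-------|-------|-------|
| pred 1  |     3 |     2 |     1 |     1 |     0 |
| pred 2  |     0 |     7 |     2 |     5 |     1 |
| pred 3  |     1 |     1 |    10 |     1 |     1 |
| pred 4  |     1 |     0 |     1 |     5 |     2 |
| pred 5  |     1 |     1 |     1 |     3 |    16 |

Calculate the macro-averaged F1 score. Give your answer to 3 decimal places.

0.574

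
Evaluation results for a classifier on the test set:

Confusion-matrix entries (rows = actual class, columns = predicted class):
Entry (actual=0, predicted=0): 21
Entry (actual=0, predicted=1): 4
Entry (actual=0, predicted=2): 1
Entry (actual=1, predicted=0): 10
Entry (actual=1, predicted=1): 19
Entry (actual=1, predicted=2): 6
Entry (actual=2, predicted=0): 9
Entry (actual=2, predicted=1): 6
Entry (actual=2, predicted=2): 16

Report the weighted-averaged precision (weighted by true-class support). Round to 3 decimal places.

Per-class precision (TP/(TP+FP)):
  0: TP=21, FP=10+9=19 → 21/40 = 0.5250
  1: TP=19, FP=4+6=10 → 19/29 = 0.6552
  2: TP=16, FP=1+6=7 → 16/23 = 0.6957
Weighted-precision = Σ (supportᵢ/N)·precisionᵢ with N=92: (26/92)·0.5250 + (35/92)·0.6552 + (31/92)·0.6957 = 0.632

0.632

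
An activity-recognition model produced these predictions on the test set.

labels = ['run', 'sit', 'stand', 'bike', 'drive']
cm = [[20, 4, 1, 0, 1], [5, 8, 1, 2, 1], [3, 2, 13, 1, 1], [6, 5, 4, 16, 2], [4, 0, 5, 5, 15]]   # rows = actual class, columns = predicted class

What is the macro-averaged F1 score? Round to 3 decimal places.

0.567

Per-class F1 score (2·TP/(2·TP+FP+FN)):
  run: TP=20, FP=5+3+6+4=18, FN=4+1+0+1=6 → 40/64 = 0.6250
  sit: TP=8, FP=4+2+5+0=11, FN=5+1+2+1=9 → 16/36 = 0.4444
  stand: TP=13, FP=1+1+4+5=11, FN=3+2+1+1=7 → 26/44 = 0.5909
  bike: TP=16, FP=0+2+1+5=8, FN=6+5+4+2=17 → 32/57 = 0.5614
  drive: TP=15, FP=1+1+1+2=5, FN=4+0+5+5=14 → 30/49 = 0.6122
Macro-F1 score = mean = (0.6250 + 0.4444 + 0.5909 + 0.5614 + 0.6122) / 5 = 0.567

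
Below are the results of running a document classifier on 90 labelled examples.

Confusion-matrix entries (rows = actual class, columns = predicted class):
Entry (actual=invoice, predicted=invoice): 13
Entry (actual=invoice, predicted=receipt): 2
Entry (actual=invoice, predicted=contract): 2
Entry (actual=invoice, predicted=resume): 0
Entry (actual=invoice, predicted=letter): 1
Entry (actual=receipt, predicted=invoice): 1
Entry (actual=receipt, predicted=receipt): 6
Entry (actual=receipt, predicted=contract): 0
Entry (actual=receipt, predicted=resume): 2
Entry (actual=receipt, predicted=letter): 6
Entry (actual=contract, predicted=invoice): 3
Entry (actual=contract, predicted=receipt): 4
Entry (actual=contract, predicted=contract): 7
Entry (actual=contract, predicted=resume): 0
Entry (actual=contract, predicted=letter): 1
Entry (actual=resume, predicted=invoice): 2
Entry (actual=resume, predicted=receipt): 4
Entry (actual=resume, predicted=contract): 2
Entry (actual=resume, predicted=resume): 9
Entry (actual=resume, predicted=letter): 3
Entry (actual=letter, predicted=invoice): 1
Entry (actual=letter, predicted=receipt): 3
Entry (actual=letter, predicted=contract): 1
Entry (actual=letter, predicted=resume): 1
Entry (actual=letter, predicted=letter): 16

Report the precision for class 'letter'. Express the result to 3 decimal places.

0.593

Take TP from the diagonal, FP from the rest of the 'letter' prediction marginal, FN from the rest of the 'letter' actual marginal.
precision = TP/(TP+FP).
letter: TP=16, FP=1+6+1+3=11 → 16/27 = 0.5926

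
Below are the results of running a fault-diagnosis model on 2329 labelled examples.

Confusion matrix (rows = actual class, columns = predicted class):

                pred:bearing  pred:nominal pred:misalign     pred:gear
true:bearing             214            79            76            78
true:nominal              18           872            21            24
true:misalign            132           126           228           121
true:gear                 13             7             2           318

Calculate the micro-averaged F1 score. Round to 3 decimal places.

0.701

Micro-averaging pools counts across classes: ΣTP=1632, ΣFP=697, ΣFN=697.
Micro-F1 score = 2·TP/(2·TP+FP+FN) on pooled counts = 0.701 (equals overall accuracy in single-label multiclass).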